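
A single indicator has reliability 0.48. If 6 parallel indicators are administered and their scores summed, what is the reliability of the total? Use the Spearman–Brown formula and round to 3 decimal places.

0.847

ρ_k = kρ / (1 + (k−1)ρ) = 6·0.48 / (1 + 5·0.48) = 2.880 / 3.400 = 0.847.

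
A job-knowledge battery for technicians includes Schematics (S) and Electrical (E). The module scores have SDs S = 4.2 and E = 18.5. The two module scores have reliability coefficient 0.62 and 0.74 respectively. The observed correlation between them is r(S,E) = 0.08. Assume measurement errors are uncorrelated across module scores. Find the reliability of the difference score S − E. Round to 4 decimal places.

Var(S−E) = 4.2² + 18.5² − 2·4.2·18.5·0.08 = 359.89 − 12.432 = 347.458.
Under uncorrelated errors the observed covariances equal the true-score covariances, so only the own-variance terms attenuate.
True-score variance = [4.2²·0.62 + 18.5²·0.74] − 12.432 = 264.202 − 12.432 = 251.77.
Reliability = 251.77 / 347.458 = 0.7246.

0.7246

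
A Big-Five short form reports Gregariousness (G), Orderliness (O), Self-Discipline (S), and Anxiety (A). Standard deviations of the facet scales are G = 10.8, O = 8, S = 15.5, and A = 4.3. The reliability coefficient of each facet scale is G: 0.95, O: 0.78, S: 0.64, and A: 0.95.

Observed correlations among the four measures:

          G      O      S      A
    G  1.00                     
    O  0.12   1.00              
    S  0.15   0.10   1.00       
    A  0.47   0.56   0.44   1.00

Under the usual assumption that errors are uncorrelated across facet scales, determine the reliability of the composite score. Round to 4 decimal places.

0.8412

Var(G+O+S+A) = 10.8² + 8² + 15.5² + 4.3² + 2·[10.8·8·0.12 + 10.8·15.5·0.15 + 10.8·4.3·0.47 + 8·15.5·0.10 + 8·4.3·0.56 + 15.5·4.3·0.44] = 439.38 + 236.59 = 675.97.
Under uncorrelated errors the observed covariances equal the true-score covariances, so only the own-variance terms attenuate.
True-score variance = [10.8²·0.95 + 8²·0.78 + 15.5²·0.64 + 4.3²·0.95] + 236.59 = 332.053 + 236.59 = 568.643.
Reliability = 568.643 / 675.97 = 0.8412.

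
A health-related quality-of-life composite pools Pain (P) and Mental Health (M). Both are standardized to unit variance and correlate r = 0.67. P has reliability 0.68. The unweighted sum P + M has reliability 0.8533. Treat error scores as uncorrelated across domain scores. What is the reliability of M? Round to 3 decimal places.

Var(P+M) = 2 + 2·0.67 = 3.340.
True-score variance = ρ_P + ρ_M + 2·0.67, so 0.8533 = (0.68 + ρ_M + 1.34) / 3.340.
ρ_M = 0.8533·3.340 − 0.68 − 1.34 = 0.830.

0.830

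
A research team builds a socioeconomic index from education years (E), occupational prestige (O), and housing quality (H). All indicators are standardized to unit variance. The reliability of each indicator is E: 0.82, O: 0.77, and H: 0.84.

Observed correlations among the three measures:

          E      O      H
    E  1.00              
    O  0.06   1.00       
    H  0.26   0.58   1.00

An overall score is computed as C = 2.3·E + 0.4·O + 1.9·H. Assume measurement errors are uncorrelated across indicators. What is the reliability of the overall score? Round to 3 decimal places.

Var(C) = 2.3² + 0.4² + 1.9² + 2·[0.92·0.06 + 4.37·0.26 + 0.76·0.58] = 9.06 + 3.2644 = 12.3244.
Under uncorrelated errors the observed covariances equal the true-score covariances, so only the own-variance terms attenuate.
True-score variance = [2.3²·0.82 + 0.4²·0.77 + 1.9²·0.84] + 3.2644 = 7.4934 + 3.2644 = 10.7578.
Reliability = 10.7578 / 12.3244 = 0.873.

0.873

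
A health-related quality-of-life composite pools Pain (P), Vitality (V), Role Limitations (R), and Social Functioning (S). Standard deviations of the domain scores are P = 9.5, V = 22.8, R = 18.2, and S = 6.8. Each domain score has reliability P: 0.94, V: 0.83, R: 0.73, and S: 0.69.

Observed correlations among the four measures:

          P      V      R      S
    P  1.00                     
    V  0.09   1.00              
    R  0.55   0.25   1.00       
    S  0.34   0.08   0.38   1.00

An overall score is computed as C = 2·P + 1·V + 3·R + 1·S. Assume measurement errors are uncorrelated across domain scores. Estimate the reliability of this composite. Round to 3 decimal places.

0.849

Var(C) = 2²·9.5² + 22.8² + 3²·18.2² + 6.8² + 2·[2·9.5·22.8·0.09 + 6·9.5·18.2·0.55 + 2·9.5·6.8·0.34 + 3·22.8·18.2·0.25 + 22.8·6.8·0.08 + 3·18.2·6.8·0.38] = 3908.24 + 2236.39 = 6144.63.
Under uncorrelated errors the observed covariances equal the true-score covariances, so only the own-variance terms attenuate.
True-score variance = [2²·9.5²·0.94 + 22.8²·0.83 + 3²·18.2²·0.73 + 6.8²·0.69] + 2236.39 = 2978.96 + 2236.39 = 5215.35.
Reliability = 5215.35 / 6144.63 = 0.849.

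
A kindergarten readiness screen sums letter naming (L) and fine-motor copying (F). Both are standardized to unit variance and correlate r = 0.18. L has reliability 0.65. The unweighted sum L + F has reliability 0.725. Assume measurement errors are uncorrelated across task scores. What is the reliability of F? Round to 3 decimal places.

Var(L+F) = 2 + 2·0.18 = 2.360.
True-score variance = ρ_L + ρ_F + 2·0.18, so 0.725 = (0.65 + ρ_F + 0.36) / 2.360.
ρ_F = 0.725·2.360 − 0.65 − 0.36 = 0.701.

0.701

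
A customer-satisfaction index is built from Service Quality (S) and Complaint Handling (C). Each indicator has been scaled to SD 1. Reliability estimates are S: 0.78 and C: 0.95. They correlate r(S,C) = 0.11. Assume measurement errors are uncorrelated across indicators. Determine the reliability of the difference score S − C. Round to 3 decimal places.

Var(S−C) = 1 + 1 − 2·0.11 = 2 − 0.22 = 1.78.
Because errors are independent across components, Cov(Tᵢ,Tⱼ) = Cov(Xᵢ,Xⱼ); the off-diagonal part of the true-score variance is the same as above.
True-score variance = [0.78 + 0.95] − 0.22 = 1.73 − 0.22 = 1.51.
Reliability = 1.51 / 1.78 = 0.848.

0.848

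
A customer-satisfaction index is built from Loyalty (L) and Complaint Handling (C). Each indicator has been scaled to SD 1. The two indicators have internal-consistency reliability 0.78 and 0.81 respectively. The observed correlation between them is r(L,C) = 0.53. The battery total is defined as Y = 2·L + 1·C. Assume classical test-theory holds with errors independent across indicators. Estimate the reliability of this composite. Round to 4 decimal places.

0.8497

Var(Y) = 2² + 1 + 2·[2·0.53] = 5 + 2.12 = 7.12.
Because errors are independent across components, Cov(Tᵢ,Tⱼ) = Cov(Xᵢ,Xⱼ); the off-diagonal part of the true-score variance is the same as above.
True-score variance = [2²·0.78 + 0.81] + 2.12 = 3.93 + 2.12 = 6.05.
Reliability = 6.05 / 7.12 = 0.8497.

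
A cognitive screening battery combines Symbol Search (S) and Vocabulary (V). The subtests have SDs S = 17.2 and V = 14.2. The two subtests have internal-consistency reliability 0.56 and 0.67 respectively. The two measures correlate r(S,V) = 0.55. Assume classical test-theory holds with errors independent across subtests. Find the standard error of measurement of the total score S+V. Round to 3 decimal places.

Var(total) = 497.48 + 268.664 = 766.144.
True-score variance = 300.769 + 268.664 = 569.433, so reliability = 0.7432.
Error variance = 766.144 − 569.433 = 196.711; SEM = √196.711 = 14.025.

14.025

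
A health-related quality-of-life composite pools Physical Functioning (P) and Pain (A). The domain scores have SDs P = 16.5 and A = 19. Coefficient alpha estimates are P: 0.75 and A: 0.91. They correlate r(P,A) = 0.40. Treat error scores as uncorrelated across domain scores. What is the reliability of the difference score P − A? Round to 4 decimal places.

Var(P−A) = 16.5² + 19² − 2·16.5·19·0.40 = 633.25 − 250.8 = 382.45.
With uncorrelated errors the cross-covariances are all true-score covariance, so they carry over unchanged; only the diagonal terms shrink to ρᵢσᵢ².
True-score variance = [16.5²·0.75 + 19²·0.91] − 250.8 = 532.697 − 250.8 = 281.897.
Reliability = 281.897 / 382.45 = 0.7371.

0.7371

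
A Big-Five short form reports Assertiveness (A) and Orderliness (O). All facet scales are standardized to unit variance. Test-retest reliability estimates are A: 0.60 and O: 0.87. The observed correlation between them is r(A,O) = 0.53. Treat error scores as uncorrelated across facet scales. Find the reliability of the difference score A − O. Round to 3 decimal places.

Var(A−O) = 1 + 1 − 2·0.53 = 2 − 1.06 = 0.94.
With uncorrelated errors the cross-covariances are all true-score covariance, so they carry over unchanged; only the diagonal terms shrink to ρᵢσᵢ².
True-score variance = [0.60 + 0.87] − 1.06 = 1.47 − 1.06 = 0.41.
Reliability = 0.41 / 0.94 = 0.436.

0.436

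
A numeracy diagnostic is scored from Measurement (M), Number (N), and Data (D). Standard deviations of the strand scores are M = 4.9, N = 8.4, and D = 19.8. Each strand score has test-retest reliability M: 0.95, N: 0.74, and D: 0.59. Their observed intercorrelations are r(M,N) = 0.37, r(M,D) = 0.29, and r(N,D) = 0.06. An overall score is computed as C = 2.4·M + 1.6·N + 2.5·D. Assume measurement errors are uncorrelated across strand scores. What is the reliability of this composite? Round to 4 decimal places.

0.6796

Var(C) = 2.4²·4.9² + 1.6²·8.4² + 2.5²·19.8² + 2·[3.84·4.9·8.4·0.37 + 6·4.9·19.8·0.29 + 4·8.4·19.8·0.06] = 2769.18 + 534.423 = 3303.6.
Because errors are independent across components, Cov(Tᵢ,Tⱼ) = Cov(Xᵢ,Xⱼ); the off-diagonal part of the true-score variance is the same as above.
True-score variance = [2.4²·4.9²·0.95 + 1.6²·8.4²·0.74 + 2.5²·19.8²·0.59] + 534.423 = 1710.7 + 534.423 = 2245.12.
Reliability = 2245.12 / 3303.6 = 0.6796.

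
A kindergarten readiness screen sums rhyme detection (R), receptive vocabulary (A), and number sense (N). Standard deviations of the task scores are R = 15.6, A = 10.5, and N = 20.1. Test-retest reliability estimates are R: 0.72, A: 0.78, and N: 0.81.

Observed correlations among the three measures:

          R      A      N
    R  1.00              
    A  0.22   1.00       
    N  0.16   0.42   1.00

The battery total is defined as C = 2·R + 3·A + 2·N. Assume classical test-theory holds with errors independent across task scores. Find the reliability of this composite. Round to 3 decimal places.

Var(C) = 2²·15.6² + 3²·10.5² + 2²·20.1² + 2·[6·15.6·10.5·0.22 + 4·15.6·20.1·0.16 + 6·10.5·20.1·0.42] = 3581.73 + 1897.48 = 5479.21.
Because errors are independent across components, Cov(Tᵢ,Tⱼ) = Cov(Xᵢ,Xⱼ); the off-diagonal part of the true-score variance is the same as above.
True-score variance = [2²·15.6²·0.72 + 3²·10.5²·0.78 + 2²·20.1²·0.81] + 1897.48 = 2783.82 + 1897.48 = 4681.31.
Reliability = 4681.31 / 5479.21 = 0.854.

0.854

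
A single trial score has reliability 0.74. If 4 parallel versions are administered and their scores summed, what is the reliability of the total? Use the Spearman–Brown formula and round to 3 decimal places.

0.919

ρ_k = kρ / (1 + (k−1)ρ) = 4·0.74 / (1 + 3·0.74) = 2.960 / 3.220 = 0.919.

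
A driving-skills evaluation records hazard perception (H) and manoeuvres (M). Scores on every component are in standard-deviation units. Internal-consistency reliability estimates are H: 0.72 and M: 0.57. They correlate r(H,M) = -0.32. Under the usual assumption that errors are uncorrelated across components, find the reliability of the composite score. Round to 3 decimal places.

0.478

Var(H+M) = 2 + 2·[(-0.32)] = 2 − 0.64 = 1.36.
With uncorrelated errors the cross-covariances are all true-score covariance, so they carry over unchanged; only the diagonal terms shrink to ρᵢσᵢ².
True-score variance = [0.72 + 0.57] − 0.64 = 1.29 − 0.64 = 0.65.
Reliability = 0.65 / 1.36 = 0.478.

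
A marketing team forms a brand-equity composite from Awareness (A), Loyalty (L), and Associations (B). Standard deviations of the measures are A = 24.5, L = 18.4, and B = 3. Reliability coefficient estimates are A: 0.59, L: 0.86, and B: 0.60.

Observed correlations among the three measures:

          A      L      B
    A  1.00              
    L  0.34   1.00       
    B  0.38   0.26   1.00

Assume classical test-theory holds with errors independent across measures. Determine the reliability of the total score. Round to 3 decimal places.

0.778

Var(A+L+B) = 24.5² + 18.4² + 3² + 2·[24.5·18.4·0.34 + 24.5·3·0.38 + 18.4·3·0.26] = 947.81 + 391.108 = 1338.92.
Under uncorrelated errors the observed covariances equal the true-score covariances, so only the own-variance terms attenuate.
True-score variance = [24.5²·0.59 + 18.4²·0.86 + 3²·0.60] + 391.108 = 650.709 + 391.108 = 1041.82.
Reliability = 1041.82 / 1338.92 = 0.778.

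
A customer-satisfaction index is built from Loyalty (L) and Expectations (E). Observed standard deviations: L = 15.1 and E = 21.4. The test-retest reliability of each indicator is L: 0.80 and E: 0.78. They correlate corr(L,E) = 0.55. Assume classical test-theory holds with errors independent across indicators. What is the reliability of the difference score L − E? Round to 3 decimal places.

0.557

Var(L−E) = 15.1² + 21.4² − 2·15.1·21.4·0.55 = 685.97 − 355.454 = 330.516.
With uncorrelated errors the cross-covariances are all true-score covariance, so they carry over unchanged; only the diagonal terms shrink to ρᵢσᵢ².
True-score variance = [15.1²·0.80 + 21.4²·0.78] − 355.454 = 539.617 − 355.454 = 184.163.
Reliability = 184.163 / 330.516 = 0.557.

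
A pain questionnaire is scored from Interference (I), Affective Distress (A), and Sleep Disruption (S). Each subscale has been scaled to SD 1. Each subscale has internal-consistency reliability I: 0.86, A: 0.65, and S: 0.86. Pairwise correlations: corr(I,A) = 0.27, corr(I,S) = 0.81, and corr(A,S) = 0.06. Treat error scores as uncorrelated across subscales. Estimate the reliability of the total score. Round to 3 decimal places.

0.881

Var(I+A+S) = 3 + 2·[0.27 + 0.81 + 0.06] = 3 + 2.28 = 5.28.
Under uncorrelated errors the observed covariances equal the true-score covariances, so only the own-variance terms attenuate.
True-score variance = [0.86 + 0.65 + 0.86] + 2.28 = 2.37 + 2.28 = 4.65.
Reliability = 4.65 / 5.28 = 0.881.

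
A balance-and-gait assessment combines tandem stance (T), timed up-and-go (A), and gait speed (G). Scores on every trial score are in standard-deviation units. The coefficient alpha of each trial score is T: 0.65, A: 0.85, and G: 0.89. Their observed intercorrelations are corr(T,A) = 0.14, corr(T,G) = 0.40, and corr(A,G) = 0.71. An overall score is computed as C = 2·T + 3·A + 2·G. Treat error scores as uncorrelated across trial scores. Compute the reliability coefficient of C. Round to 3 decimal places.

Var(C) = 2² + 3² + 2² + 2·[6·0.14 + 4·0.40 + 6·0.71] = 17 + 13.4 = 30.4.
Under uncorrelated errors the observed covariances equal the true-score covariances, so only the own-variance terms attenuate.
True-score variance = [2²·0.65 + 3²·0.85 + 2²·0.89] + 13.4 = 13.81 + 13.4 = 27.21.
Reliability = 27.21 / 30.4 = 0.895.

0.895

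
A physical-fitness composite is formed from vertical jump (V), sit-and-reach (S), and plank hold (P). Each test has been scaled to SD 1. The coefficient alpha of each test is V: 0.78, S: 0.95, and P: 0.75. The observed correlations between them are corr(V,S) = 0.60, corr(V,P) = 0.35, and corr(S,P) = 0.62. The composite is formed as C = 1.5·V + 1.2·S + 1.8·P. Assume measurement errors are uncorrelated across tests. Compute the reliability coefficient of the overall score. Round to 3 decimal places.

0.899

Var(C) = 1.5² + 1.2² + 1.8² + 2·[1.8·0.60 + 2.7·0.35 + 2.16·0.62] = 6.93 + 6.7284 = 13.6584.
With uncorrelated errors the cross-covariances are all true-score covariance, so they carry over unchanged; only the diagonal terms shrink to ρᵢσᵢ².
True-score variance = [1.5²·0.78 + 1.2²·0.95 + 1.8²·0.75] + 6.7284 = 5.553 + 6.7284 = 12.2814.
Reliability = 12.2814 / 13.6584 = 0.899.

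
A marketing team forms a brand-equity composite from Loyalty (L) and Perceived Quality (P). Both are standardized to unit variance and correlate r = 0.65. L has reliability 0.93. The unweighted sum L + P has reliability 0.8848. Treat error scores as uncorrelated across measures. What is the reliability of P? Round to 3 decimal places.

0.690

Var(L+P) = 2 + 2·0.65 = 3.300.
True-score variance = ρ_L + ρ_P + 2·0.65, so 0.8848 = (0.93 + ρ_P + 1.30) / 3.300.
ρ_P = 0.8848·3.300 − 0.93 − 1.30 = 0.690.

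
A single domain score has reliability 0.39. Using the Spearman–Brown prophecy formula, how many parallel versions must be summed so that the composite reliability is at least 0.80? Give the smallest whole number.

k ≥ ρ*(1−ρ₁)/(ρ₁(1−ρ*)) = 0.80·0.61 / (0.39·0.20) = 6.256.
Smallest integer k = 7.

7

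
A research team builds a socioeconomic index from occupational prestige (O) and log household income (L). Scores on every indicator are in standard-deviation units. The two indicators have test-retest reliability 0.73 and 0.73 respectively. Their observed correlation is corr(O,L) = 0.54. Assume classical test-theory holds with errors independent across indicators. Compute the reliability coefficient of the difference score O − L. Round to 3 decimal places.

0.413

Var(O−L) = 1 + 1 − 2·0.54 = 2 − 1.08 = 0.92.
Under uncorrelated errors the observed covariances equal the true-score covariances, so only the own-variance terms attenuate.
True-score variance = [0.73 + 0.73] − 1.08 = 1.46 − 1.08 = 0.38.
Reliability = 0.38 / 0.92 = 0.413.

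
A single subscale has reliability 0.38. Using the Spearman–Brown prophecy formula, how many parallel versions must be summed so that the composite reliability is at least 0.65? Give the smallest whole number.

k ≥ ρ*(1−ρ₁)/(ρ₁(1−ρ*)) = 0.65·0.62 / (0.38·0.35) = 3.030.
Smallest integer k = 4.

4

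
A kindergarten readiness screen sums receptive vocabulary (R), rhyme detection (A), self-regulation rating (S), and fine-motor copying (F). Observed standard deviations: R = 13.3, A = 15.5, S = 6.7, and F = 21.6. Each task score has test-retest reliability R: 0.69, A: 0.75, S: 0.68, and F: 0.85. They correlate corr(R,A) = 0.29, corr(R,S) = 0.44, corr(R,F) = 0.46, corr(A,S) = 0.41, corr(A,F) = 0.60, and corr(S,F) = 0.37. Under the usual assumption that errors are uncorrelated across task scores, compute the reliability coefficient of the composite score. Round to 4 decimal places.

0.8996

Var(R+A+S+F) = 13.3² + 15.5² + 6.7² + 21.6² + 2·[13.3·15.5·0.29 + 13.3·6.7·0.44 + 13.3·21.6·0.46 + 15.5·6.7·0.41 + 15.5·21.6·0.60 + 6.7·21.6·0.37] = 928.59 + 1056.29 = 1984.88.
Because errors are independent across components, Cov(Tᵢ,Tⱼ) = Cov(Xᵢ,Xⱼ); the off-diagonal part of the true-score variance is the same as above.
True-score variance = [13.3²·0.69 + 15.5²·0.75 + 6.7²·0.68 + 21.6²·0.85] + 1056.29 = 729.343 + 1056.29 = 1785.63.
Reliability = 1785.63 / 1984.88 = 0.8996.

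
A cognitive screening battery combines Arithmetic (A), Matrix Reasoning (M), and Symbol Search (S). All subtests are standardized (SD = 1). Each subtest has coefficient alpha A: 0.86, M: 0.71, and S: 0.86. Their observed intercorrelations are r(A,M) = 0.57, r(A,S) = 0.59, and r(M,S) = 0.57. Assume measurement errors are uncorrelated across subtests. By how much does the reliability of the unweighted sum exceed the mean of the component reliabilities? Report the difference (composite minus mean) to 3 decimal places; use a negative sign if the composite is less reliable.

Var(sum) = 3 + 3.46 = 6.46; true-score variance = 2.43 + 3.46 = 5.89; composite reliability = 0.9118.
Mean component reliability = 0.8100.
Difference = 0.9118 − 0.8100 = 0.102.

0.102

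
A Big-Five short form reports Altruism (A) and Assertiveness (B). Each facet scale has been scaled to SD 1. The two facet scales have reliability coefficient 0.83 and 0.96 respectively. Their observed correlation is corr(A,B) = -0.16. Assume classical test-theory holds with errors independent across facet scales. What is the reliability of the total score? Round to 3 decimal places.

Var(A+B) = 2 + 2·[(-0.16)] = 2 − 0.32 = 1.68.
Because errors are independent across components, Cov(Tᵢ,Tⱼ) = Cov(Xᵢ,Xⱼ); the off-diagonal part of the true-score variance is the same as above.
True-score variance = [0.83 + 0.96] − 0.32 = 1.79 − 0.32 = 1.47.
Reliability = 1.47 / 1.68 = 0.875.

0.875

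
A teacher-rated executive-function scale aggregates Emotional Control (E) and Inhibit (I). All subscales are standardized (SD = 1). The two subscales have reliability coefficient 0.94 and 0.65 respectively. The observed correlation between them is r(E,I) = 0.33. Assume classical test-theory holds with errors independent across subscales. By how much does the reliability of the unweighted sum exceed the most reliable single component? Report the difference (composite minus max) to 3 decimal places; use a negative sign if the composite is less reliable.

Var(sum) = 2 + 0.66 = 2.66; true-score variance = 1.59 + 0.66 = 2.25; composite reliability = 0.8459.
Max component reliability = 0.9400.
Difference = 0.8459 − 0.9400 = -0.094.

-0.094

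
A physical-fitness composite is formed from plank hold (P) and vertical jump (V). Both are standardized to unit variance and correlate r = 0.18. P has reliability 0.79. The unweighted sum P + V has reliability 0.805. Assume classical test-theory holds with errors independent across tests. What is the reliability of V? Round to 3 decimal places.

0.750

Var(P+V) = 2 + 2·0.18 = 2.360.
True-score variance = ρ_P + ρ_V + 2·0.18, so 0.805 = (0.79 + ρ_V + 0.36) / 2.360.
ρ_V = 0.805·2.360 − 0.79 − 0.36 = 0.750.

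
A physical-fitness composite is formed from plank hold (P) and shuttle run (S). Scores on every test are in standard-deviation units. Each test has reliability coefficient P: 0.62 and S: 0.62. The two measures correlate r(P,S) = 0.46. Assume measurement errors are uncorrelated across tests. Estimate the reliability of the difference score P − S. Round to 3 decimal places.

0.296

Var(P−S) = 1 + 1 − 2·0.46 = 2 − 0.92 = 1.08.
Under uncorrelated errors the observed covariances equal the true-score covariances, so only the own-variance terms attenuate.
True-score variance = [0.62 + 0.62] − 0.92 = 1.24 − 0.92 = 0.32.
Reliability = 0.32 / 1.08 = 0.296.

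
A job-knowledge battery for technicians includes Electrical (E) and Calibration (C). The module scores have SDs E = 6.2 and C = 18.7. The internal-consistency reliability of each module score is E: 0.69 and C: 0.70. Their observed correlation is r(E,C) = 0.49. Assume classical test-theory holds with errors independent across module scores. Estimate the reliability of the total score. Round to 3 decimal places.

0.767

Var(E+C) = 6.2² + 18.7² + 2·[6.2·18.7·0.49] = 388.13 + 113.621 = 501.751.
Because errors are independent across components, Cov(Tᵢ,Tⱼ) = Cov(Xᵢ,Xⱼ); the off-diagonal part of the true-score variance is the same as above.
True-score variance = [6.2²·0.69 + 18.7²·0.70] + 113.621 = 271.307 + 113.621 = 384.928.
Reliability = 384.928 / 501.751 = 0.767.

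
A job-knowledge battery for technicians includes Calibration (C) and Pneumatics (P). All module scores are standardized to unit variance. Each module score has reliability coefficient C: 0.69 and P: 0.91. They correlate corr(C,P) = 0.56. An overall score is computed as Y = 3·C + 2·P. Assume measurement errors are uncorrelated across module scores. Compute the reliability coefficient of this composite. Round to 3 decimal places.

Var(Y) = 3² + 2² + 2·[6·0.56] = 13 + 6.72 = 19.72.
Under uncorrelated errors the observed covariances equal the true-score covariances, so only the own-variance terms attenuate.
True-score variance = [3²·0.69 + 2²·0.91] + 6.72 = 9.85 + 6.72 = 16.57.
Reliability = 16.57 / 19.72 = 0.840.

0.840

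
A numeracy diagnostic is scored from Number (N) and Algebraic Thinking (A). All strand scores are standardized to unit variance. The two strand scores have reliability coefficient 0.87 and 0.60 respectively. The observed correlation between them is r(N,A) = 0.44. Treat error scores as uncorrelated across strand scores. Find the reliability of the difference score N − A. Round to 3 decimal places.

Var(N−A) = 1 + 1 − 2·0.44 = 2 − 0.88 = 1.12.
With uncorrelated errors the cross-covariances are all true-score covariance, so they carry over unchanged; only the diagonal terms shrink to ρᵢσᵢ².
True-score variance = [0.87 + 0.60] − 0.88 = 1.47 − 0.88 = 0.59.
Reliability = 0.59 / 1.12 = 0.527.

0.527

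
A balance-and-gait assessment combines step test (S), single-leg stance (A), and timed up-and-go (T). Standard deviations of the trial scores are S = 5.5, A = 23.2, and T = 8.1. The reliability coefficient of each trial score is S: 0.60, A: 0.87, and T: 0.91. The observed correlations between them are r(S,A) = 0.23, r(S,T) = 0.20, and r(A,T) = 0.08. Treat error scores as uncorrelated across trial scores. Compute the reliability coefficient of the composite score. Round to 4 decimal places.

Var(S+A+T) = 5.5² + 23.2² + 8.1² + 2·[5.5·23.2·0.23 + 5.5·8.1·0.20 + 23.2·8.1·0.08] = 634.1 + 106.583 = 740.683.
Because errors are independent across components, Cov(Tᵢ,Tⱼ) = Cov(Xᵢ,Xⱼ); the off-diagonal part of the true-score variance is the same as above.
True-score variance = [5.5²·0.60 + 23.2²·0.87 + 8.1²·0.91] + 106.583 = 546.124 + 106.583 = 652.707.
Reliability = 652.707 / 740.683 = 0.8812.

0.8812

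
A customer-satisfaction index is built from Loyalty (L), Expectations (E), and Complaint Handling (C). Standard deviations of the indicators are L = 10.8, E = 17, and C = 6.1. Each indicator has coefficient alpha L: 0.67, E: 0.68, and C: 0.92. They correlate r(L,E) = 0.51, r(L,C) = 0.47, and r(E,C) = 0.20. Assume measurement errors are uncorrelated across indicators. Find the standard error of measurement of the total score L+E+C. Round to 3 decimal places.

Var(total) = 442.85 + 290.679 = 733.529.
True-score variance = 308.902 + 290.679 = 599.581, so reliability = 0.8174.
Error variance = 733.529 − 599.581 = 133.948; SEM = √133.948 = 11.574.

11.574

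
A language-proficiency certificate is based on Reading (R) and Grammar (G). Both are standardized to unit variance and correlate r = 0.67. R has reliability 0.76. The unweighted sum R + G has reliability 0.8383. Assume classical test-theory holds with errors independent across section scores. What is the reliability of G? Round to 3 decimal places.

0.700

Var(R+G) = 2 + 2·0.67 = 3.340.
True-score variance = ρ_R + ρ_G + 2·0.67, so 0.8383 = (0.76 + ρ_G + 1.34) / 3.340.
ρ_G = 0.8383·3.340 − 0.76 − 1.34 = 0.700.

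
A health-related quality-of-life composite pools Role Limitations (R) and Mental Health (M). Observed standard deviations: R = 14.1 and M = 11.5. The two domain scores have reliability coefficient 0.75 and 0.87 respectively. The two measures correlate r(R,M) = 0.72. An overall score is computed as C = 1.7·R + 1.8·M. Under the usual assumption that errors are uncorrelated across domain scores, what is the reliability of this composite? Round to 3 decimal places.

0.884

Var(C) = 1.7²·14.1² + 1.8²·11.5² + 2·[3.06·14.1·11.5·0.72] = 1003.05 + 714.498 = 1717.55.
Because errors are independent across components, Cov(Tᵢ,Tⱼ) = Cov(Xᵢ,Xⱼ); the off-diagonal part of the true-score variance is the same as above.
True-score variance = [1.7²·14.1²·0.75 + 1.8²·11.5²·0.87] + 714.498 = 803.707 + 714.498 = 1518.2.
Reliability = 1518.2 / 1717.55 = 0.884.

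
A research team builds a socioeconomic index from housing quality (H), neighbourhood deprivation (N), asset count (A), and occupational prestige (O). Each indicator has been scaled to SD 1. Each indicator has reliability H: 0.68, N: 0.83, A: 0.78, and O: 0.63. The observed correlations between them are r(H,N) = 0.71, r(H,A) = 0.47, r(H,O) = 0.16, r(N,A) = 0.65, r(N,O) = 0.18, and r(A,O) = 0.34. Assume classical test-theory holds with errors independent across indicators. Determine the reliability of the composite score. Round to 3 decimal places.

0.880

Var(H+N+A+O) = 4 + 2·[0.71 + 0.47 + 0.16 + 0.65 + 0.18 + 0.34] = 4 + 5.02 = 9.02.
With uncorrelated errors the cross-covariances are all true-score covariance, so they carry over unchanged; only the diagonal terms shrink to ρᵢσᵢ².
True-score variance = [0.68 + 0.83 + 0.78 + 0.63] + 5.02 = 2.92 + 5.02 = 7.94.
Reliability = 7.94 / 9.02 = 0.880.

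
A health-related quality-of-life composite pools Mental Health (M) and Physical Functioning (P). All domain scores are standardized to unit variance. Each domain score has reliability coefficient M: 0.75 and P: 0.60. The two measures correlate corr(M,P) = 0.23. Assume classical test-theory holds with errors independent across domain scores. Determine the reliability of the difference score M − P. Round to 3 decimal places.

0.578

Var(M−P) = 1 + 1 − 2·0.23 = 2 − 0.46 = 1.54.
With uncorrelated errors the cross-covariances are all true-score covariance, so they carry over unchanged; only the diagonal terms shrink to ρᵢσᵢ².
True-score variance = [0.75 + 0.60] − 0.46 = 1.35 − 0.46 = 0.89.
Reliability = 0.89 / 1.54 = 0.578.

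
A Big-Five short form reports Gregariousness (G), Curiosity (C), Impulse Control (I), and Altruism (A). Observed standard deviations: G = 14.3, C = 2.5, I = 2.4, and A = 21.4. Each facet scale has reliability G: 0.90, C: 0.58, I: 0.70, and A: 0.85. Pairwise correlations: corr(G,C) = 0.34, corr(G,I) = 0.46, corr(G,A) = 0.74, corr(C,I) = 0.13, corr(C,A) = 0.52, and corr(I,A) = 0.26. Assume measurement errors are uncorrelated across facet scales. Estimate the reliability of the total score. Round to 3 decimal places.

Var(G+C+I+A) = 14.3² + 2.5² + 2.4² + 21.4² + 2·[14.3·2.5·0.34 + 14.3·2.4·0.46 + 14.3·21.4·0.74 + 2.5·2.4·0.13 + 2.5·21.4·0.52 + 2.4·21.4·0.26] = 674.46 + 592.701 = 1267.16.
Under uncorrelated errors the observed covariances equal the true-score covariances, so only the own-variance terms attenuate.
True-score variance = [14.3²·0.90 + 2.5²·0.58 + 2.4²·0.70 + 21.4²·0.85] + 592.701 = 580.964 + 592.701 = 1173.67.
Reliability = 1173.67 / 1267.16 = 0.926.

0.926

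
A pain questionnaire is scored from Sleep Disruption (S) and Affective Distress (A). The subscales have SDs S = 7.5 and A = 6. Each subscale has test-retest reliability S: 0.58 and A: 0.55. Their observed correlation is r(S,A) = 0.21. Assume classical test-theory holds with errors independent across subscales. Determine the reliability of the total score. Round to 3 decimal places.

Var(S+A) = 7.5² + 6² + 2·[7.5·6·0.21] = 92.25 + 18.9 = 111.15.
Under uncorrelated errors the observed covariances equal the true-score covariances, so only the own-variance terms attenuate.
True-score variance = [7.5²·0.58 + 6²·0.55] + 18.9 = 52.425 + 18.9 = 71.325.
Reliability = 71.325 / 111.15 = 0.642.

0.642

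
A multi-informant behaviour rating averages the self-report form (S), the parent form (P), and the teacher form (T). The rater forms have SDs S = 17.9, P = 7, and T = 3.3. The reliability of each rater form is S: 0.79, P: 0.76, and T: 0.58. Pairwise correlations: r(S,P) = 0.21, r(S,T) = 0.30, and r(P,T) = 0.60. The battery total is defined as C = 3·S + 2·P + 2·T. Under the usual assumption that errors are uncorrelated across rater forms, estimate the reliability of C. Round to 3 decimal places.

Var(C) = 3²·17.9² + 2²·7² + 2²·3.3² + 2·[6·17.9·7·0.21 + 6·17.9·3.3·0.30 + 4·7·3.3·0.60] = 3123.25 + 639.288 = 3762.54.
Because errors are independent across components, Cov(Tᵢ,Tⱼ) = Cov(Xᵢ,Xⱼ); the off-diagonal part of the true-score variance is the same as above.
True-score variance = [3²·17.9²·0.79 + 2²·7²·0.76 + 2²·3.3²·0.58] + 639.288 = 2452.34 + 639.288 = 3091.63.
Reliability = 3091.63 / 3762.54 = 0.822.

0.822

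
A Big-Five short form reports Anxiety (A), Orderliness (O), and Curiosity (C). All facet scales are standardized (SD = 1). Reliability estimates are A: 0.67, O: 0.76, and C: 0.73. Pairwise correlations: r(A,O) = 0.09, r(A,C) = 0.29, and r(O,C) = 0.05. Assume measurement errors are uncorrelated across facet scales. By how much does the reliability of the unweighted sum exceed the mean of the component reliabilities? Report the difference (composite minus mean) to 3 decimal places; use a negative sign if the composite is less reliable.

Var(sum) = 3 + 0.86 = 3.86; true-score variance = 2.16 + 0.86 = 3.02; composite reliability = 0.7824.
Mean component reliability = 0.7200.
Difference = 0.7824 − 0.7200 = 0.062.

0.062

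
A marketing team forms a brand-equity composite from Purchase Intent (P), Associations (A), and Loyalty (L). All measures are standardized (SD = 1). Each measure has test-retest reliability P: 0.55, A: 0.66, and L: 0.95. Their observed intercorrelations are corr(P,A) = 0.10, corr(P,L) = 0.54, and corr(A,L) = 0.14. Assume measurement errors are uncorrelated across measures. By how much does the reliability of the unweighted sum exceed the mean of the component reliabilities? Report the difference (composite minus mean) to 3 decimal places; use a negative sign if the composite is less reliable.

Var(sum) = 3 + 1.56 = 4.56; true-score variance = 2.16 + 1.56 = 3.72; composite reliability = 0.8158.
Mean component reliability = 0.7200.
Difference = 0.8158 − 0.7200 = 0.096.

0.096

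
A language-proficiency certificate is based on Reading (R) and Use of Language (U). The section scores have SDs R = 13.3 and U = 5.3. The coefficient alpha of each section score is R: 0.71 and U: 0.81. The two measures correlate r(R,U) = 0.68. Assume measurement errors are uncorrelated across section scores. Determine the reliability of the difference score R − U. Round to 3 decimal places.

Var(R−U) = 13.3² + 5.3² − 2·13.3·5.3·0.68 = 204.98 − 95.8664 = 109.114.
Because errors are independent across components, Cov(Tᵢ,Tⱼ) = Cov(Xᵢ,Xⱼ); the off-diagonal part of the true-score variance is the same as above.
True-score variance = [13.3²·0.71 + 5.3²·0.81] − 95.8664 = 148.345 − 95.8664 = 52.4784.
Reliability = 52.4784 / 109.114 = 0.481.

0.481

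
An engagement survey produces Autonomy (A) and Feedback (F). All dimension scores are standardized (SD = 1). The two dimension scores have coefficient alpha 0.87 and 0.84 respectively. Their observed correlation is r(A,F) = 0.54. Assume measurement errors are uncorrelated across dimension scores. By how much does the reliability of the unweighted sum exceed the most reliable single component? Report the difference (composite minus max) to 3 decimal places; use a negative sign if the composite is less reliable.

Var(sum) = 2 + 1.08 = 3.08; true-score variance = 1.71 + 1.08 = 2.79; composite reliability = 0.9058.
Max component reliability = 0.8700.
Difference = 0.9058 − 0.8700 = 0.036.

0.036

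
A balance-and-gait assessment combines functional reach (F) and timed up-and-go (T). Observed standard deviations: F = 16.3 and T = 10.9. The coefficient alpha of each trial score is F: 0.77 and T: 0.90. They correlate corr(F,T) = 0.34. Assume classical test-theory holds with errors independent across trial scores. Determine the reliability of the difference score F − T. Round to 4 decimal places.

Var(F−T) = 16.3² + 10.9² − 2·16.3·10.9·0.34 = 384.5 − 120.816 = 263.684.
Because errors are independent across components, Cov(Tᵢ,Tⱼ) = Cov(Xᵢ,Xⱼ); the off-diagonal part of the true-score variance is the same as above.
True-score variance = [16.3²·0.77 + 10.9²·0.90] − 120.816 = 311.51 − 120.816 = 190.695.
Reliability = 190.695 / 263.684 = 0.7232.

0.7232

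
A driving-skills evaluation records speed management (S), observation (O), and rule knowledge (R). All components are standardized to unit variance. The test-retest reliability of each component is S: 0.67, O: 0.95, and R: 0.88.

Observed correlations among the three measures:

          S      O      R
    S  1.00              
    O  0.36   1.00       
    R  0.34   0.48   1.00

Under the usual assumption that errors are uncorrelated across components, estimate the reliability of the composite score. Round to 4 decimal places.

Var(S+O+R) = 3 + 2·[0.36 + 0.34 + 0.48] = 3 + 2.36 = 5.36.
With uncorrelated errors the cross-covariances are all true-score covariance, so they carry over unchanged; only the diagonal terms shrink to ρᵢσᵢ².
True-score variance = [0.67 + 0.95 + 0.88] + 2.36 = 2.5 + 2.36 = 4.86.
Reliability = 4.86 / 5.36 = 0.9067.

0.9067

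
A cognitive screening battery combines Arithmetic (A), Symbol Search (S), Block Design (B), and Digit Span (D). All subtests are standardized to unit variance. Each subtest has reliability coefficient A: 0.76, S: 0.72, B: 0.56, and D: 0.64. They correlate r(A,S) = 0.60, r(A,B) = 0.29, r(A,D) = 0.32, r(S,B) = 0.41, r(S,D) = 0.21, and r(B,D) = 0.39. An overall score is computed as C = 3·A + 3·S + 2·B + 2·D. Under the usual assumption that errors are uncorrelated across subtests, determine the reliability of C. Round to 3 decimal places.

Var(C) = 3² + 3² + 2² + 2² + 2·[9·0.60 + 6·0.29 + 6·0.32 + 6·0.41 + 6·0.21 + 4·0.39] = 26 + 28.68 = 54.68.
With uncorrelated errors the cross-covariances are all true-score covariance, so they carry over unchanged; only the diagonal terms shrink to ρᵢσᵢ².
True-score variance = [3²·0.76 + 3²·0.72 + 2²·0.56 + 2²·0.64] + 28.68 = 18.12 + 28.68 = 46.8.
Reliability = 46.8 / 54.68 = 0.856.

0.856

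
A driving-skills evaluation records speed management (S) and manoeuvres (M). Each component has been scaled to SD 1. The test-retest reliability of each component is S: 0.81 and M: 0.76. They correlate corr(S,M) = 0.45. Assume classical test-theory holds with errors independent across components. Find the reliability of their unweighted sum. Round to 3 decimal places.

0.852

Var(S+M) = 2 + 2·[0.45] = 2 + 0.9 = 2.9.
With uncorrelated errors the cross-covariances are all true-score covariance, so they carry over unchanged; only the diagonal terms shrink to ρᵢσᵢ².
True-score variance = [0.81 + 0.76] + 0.9 = 1.57 + 0.9 = 2.47.
Reliability = 2.47 / 2.9 = 0.852.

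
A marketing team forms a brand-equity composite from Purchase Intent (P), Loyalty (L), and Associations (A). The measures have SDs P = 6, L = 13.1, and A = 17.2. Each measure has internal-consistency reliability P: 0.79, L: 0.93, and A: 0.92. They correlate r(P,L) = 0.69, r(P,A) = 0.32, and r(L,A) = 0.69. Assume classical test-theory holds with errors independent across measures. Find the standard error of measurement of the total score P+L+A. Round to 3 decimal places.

Var(total) = 503.45 + 485.458 = 988.908.
True-score variance = 460.21 + 485.458 = 945.668, so reliability = 0.9563.
Error variance = 988.908 − 945.668 = 43.2399; SEM = √43.2399 = 6.576.

6.576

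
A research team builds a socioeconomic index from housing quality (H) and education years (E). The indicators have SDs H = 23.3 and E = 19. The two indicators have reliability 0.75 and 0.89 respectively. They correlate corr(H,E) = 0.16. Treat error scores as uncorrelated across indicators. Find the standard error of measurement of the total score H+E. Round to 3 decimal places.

Var(total) = 903.89 + 141.664 = 1045.55.
True-score variance = 728.457 + 141.664 = 870.121, so reliability = 0.8322.
Error variance = 1045.55 − 870.121 = 175.433; SEM = √175.433 = 13.245.

13.245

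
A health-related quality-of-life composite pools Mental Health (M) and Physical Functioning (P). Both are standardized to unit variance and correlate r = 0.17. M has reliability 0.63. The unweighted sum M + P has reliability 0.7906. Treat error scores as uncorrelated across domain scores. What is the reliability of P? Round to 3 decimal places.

Var(M+P) = 2 + 2·0.17 = 2.340.
True-score variance = ρ_M + ρ_P + 2·0.17, so 0.7906 = (0.63 + ρ_P + 0.34) / 2.340.
ρ_P = 0.7906·2.340 − 0.63 − 0.34 = 0.880.

0.880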